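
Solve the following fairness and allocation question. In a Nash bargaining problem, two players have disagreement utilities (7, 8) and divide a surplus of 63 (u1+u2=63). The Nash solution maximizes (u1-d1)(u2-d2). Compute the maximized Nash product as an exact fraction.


Step 1: The Nash solution splits surplus symmetrically above the disagreement point
Step 2: u1 = (total + d1 - d2)/2 = (63 + 7 - 8)/2 = 31
Step 3: u2 = (total - d1 + d2)/2 = (63 - 7 + 8)/2 = 32
Step 4: Nash product = (31 - 7) * (32 - 8)
Step 5: = 24 * 24 = 576

576


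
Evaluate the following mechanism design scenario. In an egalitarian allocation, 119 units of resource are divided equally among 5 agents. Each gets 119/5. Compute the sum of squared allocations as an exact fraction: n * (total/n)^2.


Step 1: Each agent's share = 119/5
Step 2: Square of each share = (119/5)^2 = 14161/25
Step 3: Sum of squares = 5 * 14161/25 = 14161/5

14161/5


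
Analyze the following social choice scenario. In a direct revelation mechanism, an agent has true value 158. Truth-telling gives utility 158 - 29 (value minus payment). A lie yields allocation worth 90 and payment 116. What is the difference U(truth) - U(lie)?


Step 1: U(truth) = value - payment = 158 - 29 = 129
Step 2: U(lie) = allocation - payment = 90 - 116 = -26
Step 3: IC gap = 129 - (-26) = 155

155


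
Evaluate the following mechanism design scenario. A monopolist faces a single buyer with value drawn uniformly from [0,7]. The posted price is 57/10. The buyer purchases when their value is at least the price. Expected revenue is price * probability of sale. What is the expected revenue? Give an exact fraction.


Step 1: Posted price r = 57/10, value support [0,7]
Step 2: P(v >= r) = (7 - 57/10)/7 = 13/70
Step 3: Expected revenue = r * P(v >= r) = 57/10 * 13/70
Step 4: Revenue = 741/700

741/700


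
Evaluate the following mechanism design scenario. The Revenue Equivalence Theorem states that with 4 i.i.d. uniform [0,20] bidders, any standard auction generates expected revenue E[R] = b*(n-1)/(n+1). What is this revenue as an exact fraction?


Step 1: By Revenue Equivalence, expected revenue = b*(n-1)/(n+1)
Step 2: Substituting n = 4, b = 20
Step 3: Revenue = 20*(4-1)/(4+1) = 20*3/5
Step 4: Revenue = 60/5 = 12

12


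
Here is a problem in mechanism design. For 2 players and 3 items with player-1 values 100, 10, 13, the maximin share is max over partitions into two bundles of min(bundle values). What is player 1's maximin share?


Step 1: Item values = 100, 10, 13
Step 2: Enumerate all 2-bundle partitions and take the smaller bundle:
  Partition 1: {100} vs {10,13} -> bundles 100, 23; min = 23
  Partition 2: {10} vs {100,13} -> bundles 10, 113; min = 10
  Partition 3: {13} vs {100,10} -> bundles 13, 110; min = 13
Step 3: MMS = max(23, 10, 13) = 23

23


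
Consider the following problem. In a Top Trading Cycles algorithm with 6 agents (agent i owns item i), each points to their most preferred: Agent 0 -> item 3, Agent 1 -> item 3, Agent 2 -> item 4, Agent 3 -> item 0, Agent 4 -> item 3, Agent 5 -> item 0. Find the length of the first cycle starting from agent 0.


Step 1: Trace the pointer graph from agent 0: 0 -> 3 -> 0
Step 2: A cycle is detected when we revisit agent 0
Step 3: The cycle is: 0 -> 3 -> 0
Step 4: Cycle length = 2

2


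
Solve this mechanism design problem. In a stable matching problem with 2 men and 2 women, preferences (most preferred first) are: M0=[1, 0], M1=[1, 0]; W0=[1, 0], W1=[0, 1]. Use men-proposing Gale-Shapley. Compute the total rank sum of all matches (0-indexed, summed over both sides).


Step 1: Run Gale-Shapley (men propose, women hold best offer):
  M0 proposes to W1; she accepts
  M1 proposes to W1; rejected
  M1 proposes to W0; she accepts
Step 2: Final matching: W0-M1, W1-M0
Step 3: 0-indexed ranks (man's rank of his match, then woman's): 1 + 0 + 0 + 0
Step 4: Total rank sum = 1

1


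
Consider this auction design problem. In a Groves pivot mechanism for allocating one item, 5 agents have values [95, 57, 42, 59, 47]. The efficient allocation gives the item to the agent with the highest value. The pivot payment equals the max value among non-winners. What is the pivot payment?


Step 1: The efficient winner is agent 0 with value 95
Step 2: Other agents' values: [57, 42, 59, 47]
Step 3: Pivot payment = max(others) = 59
Step 4: The winner pays 59

59


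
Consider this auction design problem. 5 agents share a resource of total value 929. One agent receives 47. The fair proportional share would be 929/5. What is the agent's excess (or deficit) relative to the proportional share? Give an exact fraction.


Step 1: Proportional share = 929/5
Step 2: Agent's actual allocation = 47
Step 3: Excess = 47 - 929/5 = -694/5

-694/5


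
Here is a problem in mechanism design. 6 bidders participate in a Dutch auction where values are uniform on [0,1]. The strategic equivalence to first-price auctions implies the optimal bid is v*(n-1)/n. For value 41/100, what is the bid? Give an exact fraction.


Step 1: Dutch auctions are strategically equivalent to first-price auctions
Step 2: The equilibrium bid is b(v) = v*(n-1)/n
Step 3: b = 41/100 * 5/6
Step 4: b = 41/120

41/120


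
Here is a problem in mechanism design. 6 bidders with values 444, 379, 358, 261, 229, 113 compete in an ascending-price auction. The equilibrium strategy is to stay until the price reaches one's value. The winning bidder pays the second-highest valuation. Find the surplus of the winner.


Step 1: Identify the highest value: 444
Step 2: Identify the second-highest value: 379
Step 3: The final price = second-highest value = 379
Step 4: Surplus = 444 - 379 = 65

65


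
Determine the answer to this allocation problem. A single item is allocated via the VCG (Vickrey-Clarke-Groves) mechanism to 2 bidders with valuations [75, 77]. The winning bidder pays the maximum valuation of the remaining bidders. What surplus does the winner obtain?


Step 1: The winner is the agent with the highest value: agent 1 with value 77
Step 2: Values of other agents: [75]
Step 3: VCG payment = max of others' values = 75
Step 4: Surplus = 77 - 75 = 2

2


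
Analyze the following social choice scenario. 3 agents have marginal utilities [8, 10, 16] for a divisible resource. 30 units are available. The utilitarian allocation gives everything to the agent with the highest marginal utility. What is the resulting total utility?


Step 1: The marginal utilities are [8, 10, 16]
Step 2: The highest marginal utility is 16
Step 3: All 30 units go to that agent
Step 4: Total utility = 16 * 30 = 480

480


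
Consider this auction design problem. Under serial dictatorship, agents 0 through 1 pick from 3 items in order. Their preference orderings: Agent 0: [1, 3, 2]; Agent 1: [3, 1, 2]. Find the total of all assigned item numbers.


Step 1: Agent 0 picks item 1
Step 2: Agent 1 picks item 3
Step 3: Sum = 1 + 3 = 4

4


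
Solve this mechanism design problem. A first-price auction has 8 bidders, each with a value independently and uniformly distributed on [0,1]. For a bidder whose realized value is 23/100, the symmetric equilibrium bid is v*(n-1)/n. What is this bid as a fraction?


Step 1: The symmetric BNE bidding function is b(v) = v * (n-1) / n
Step 2: Substitute v = 23/100 and n = 8
Step 3: b = 23/100 * 7/8
Step 4: b = 161/800

161/800


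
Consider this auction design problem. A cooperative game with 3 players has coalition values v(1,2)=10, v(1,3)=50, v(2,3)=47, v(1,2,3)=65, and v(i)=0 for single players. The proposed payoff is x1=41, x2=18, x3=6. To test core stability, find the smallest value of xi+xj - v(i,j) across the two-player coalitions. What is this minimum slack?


Step 1: Slack for coalition (1,2): x1+x2 - v12 = 59 - 10 = 49
Step 2: Slack for coalition (1,3): x1+x3 - v13 = 47 - 50 = -3
Step 3: Slack for coalition (2,3): x2+x3 - v23 = 24 - 47 = -23
Step 4: Minimum slack = min(49, -3, -23) = -23, attained by (2,3); coalition (2,3) can block (slack < 0), so the allocation is not in the core

-23


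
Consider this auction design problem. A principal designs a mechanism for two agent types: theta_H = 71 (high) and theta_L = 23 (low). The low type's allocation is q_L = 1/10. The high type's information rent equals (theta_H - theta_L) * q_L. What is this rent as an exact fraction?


Step 1: theta_H - theta_L = 71 - 23 = 48
Step 2: Information rent = (theta_H - theta_L) * q_L
Step 3: = 48 * 1/10
Step 4: = 24/5

24/5


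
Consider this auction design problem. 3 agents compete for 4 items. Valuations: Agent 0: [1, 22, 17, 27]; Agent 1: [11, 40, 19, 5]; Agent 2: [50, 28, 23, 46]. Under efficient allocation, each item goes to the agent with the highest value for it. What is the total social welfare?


Step 1: For each item, find the maximum value among all agents.
Step 2: Item 0 -> Agent 2 (value 50)
Step 3: Item 1 -> Agent 1 (value 40)
Step 4: Item 2 -> Agent 2 (value 23)
Step 5: Item 3 -> Agent 2 (value 46)
Step 6: Total welfare = 50 + 40 + 23 + 46 = 159

159


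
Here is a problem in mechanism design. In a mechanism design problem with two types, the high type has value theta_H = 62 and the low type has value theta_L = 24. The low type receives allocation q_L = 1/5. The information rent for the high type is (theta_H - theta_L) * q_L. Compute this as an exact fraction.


Step 1: theta_H - theta_L = 62 - 24 = 38
Step 2: Information rent = (theta_H - theta_L) * q_L
Step 3: = 38 * 1/5
Step 4: = 38/5

38/5


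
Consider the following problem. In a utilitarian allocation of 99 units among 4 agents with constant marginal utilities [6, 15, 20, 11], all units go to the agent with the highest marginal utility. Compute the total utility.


Step 1: The marginal utilities are [6, 15, 20, 11]
Step 2: The highest marginal utility is 20
Step 3: All 99 units go to that agent
Step 4: Total utility = 20 * 99 = 1980

1980


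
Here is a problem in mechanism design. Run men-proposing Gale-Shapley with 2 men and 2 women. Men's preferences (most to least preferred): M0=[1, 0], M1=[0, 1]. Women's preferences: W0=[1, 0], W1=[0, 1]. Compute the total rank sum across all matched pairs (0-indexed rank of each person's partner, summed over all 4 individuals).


Step 1: Run Gale-Shapley (men propose, women hold best offer):
  M0 proposes to W1; she accepts
  M1 proposes to W0; she accepts
Step 2: Final matching: W0-M1, W1-M0
Step 3: 0-indexed ranks (man's rank of his match, then woman's): 0 + 0 + 0 + 0
Step 4: Total rank sum = 0

0


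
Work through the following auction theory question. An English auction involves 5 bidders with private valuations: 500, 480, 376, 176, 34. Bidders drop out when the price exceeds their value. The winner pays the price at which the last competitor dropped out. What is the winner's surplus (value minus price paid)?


Step 1: Identify the highest value: 500
Step 2: Identify the second-highest value: 480
Step 3: The final price = second-highest value = 480
Step 4: Surplus = 500 - 480 = 20

20


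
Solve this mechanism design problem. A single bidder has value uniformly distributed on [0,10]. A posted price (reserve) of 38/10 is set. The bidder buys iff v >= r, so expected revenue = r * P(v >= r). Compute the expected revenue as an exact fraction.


Step 1: Posted price r = 19/5, value support [0,10]
Step 2: P(v >= r) = (10 - 19/5)/10 = 31/50
Step 3: Expected revenue = r * P(v >= r) = 19/5 * 31/50
Step 4: Revenue = 589/250

589/250


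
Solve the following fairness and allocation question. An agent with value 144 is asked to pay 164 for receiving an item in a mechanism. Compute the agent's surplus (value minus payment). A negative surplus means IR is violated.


Step 1: Surplus = value - payment = 144 - 164 = -20
Step 2: IR is violated (surplus < 0)

-20


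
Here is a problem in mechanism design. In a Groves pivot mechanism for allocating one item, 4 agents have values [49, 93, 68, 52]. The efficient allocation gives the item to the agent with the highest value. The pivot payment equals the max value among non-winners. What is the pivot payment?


Step 1: The efficient winner is agent 1 with value 93
Step 2: Other agents' values: [49, 68, 52]
Step 3: Pivot payment = max(others) = 68
Step 4: The winner pays 68

68


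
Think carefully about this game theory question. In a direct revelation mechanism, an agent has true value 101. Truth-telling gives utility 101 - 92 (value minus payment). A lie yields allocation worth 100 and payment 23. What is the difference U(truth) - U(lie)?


Step 1: U(truth) = value - payment = 101 - 92 = 9
Step 2: U(lie) = allocation - payment = 100 - 23 = 77
Step 3: IC gap = 9 - 77 = -68

-68


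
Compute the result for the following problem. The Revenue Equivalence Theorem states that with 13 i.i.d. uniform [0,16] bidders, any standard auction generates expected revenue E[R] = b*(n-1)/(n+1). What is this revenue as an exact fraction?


Step 1: By Revenue Equivalence, expected revenue = b*(n-1)/(n+1)
Step 2: Substituting n = 13, b = 16
Step 3: Revenue = 16*(13-1)/(13+1) = 16*12/14
Step 4: Revenue = 192/14 = 96/7

96/7


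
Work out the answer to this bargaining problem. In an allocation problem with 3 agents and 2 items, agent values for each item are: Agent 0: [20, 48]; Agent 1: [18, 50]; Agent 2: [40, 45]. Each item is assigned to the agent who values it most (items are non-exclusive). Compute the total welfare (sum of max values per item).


Step 1: For each item, find the maximum value among all agents.
Step 2: Item 0 -> Agent 2 (value 40)
Step 3: Item 1 -> Agent 1 (value 50)
Step 4: Total welfare = 40 + 50 = 90

90


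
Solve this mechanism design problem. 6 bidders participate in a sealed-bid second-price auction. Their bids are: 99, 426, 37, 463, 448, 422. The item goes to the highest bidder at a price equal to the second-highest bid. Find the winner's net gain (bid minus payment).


Step 1: Sort bids in descending order: 463, 448, 426, 422, 99, 37
Step 2: The winning bid is the highest: 463
Step 3: The payment equals the second-highest bid: 448
Step 4: Surplus = winner's bid - payment = 463 - 448 = 15

15


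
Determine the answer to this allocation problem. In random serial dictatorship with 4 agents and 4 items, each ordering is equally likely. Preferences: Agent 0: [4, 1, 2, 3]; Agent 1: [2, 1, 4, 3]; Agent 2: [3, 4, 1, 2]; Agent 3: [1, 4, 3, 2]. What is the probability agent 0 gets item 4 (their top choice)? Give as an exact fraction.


Step 1: Agent 0 wants item 4
Step 2: There are 24 possible orderings of agents
Step 3: In 24 orderings, agent 0 gets item 4
Step 4: Probability = 24/24 = 1

1


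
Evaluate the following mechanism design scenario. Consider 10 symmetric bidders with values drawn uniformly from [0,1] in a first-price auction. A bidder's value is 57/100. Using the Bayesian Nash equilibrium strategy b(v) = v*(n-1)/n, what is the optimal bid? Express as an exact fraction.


Step 1: The symmetric BNE bidding function is b(v) = v * (n-1) / n
Step 2: Substitute v = 57/100 and n = 10
Step 3: b = 57/100 * 9/10
Step 4: b = 513/1000

513/1000


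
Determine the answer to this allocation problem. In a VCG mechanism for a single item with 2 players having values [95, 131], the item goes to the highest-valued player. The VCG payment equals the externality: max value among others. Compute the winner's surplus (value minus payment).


Step 1: The winner is the agent with the highest value: agent 1 with value 131
Step 2: Values of other agents: [95]
Step 3: VCG payment = max of others' values = 95
Step 4: Surplus = 131 - 95 = 36

36


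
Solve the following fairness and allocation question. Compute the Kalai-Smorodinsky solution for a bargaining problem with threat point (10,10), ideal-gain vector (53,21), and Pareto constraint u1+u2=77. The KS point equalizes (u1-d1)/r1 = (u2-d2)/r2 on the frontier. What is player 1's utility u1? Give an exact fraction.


Step 1: At the KS point, (u1-d1)/r1 = (u2-d2)/r2 = t and u1+u2 = 77
Step 2: u1 = d1 + r1*t and u2 = d2 + r2*t, so (d1 + r1*t) + (d2 + r2*t) = 77
Step 3: t = (77 - 10 - 10)/(53 + 21) = 57/74
Step 4: u1 = d1 + r1*t = 10 + 53 * 57/74 = 3761/74
Step 5: (Check: u2 = d2 + r2*t = 1937/74; u1+u2 = 3761/74 + 1937/74 = 77, on the frontier.)

3761/74


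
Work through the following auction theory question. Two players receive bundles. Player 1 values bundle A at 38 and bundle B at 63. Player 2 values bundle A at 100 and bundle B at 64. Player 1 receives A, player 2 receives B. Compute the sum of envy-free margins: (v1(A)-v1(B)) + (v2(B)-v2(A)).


Step 1: Player 1's margin = v1(A) - v1(B) = 38 - 63 = -25
Step 2: Player 2's margin = v2(B) - v2(A) = 64 - 100 = -36
Step 3: Total margin = -25 + -36 = -61

-61


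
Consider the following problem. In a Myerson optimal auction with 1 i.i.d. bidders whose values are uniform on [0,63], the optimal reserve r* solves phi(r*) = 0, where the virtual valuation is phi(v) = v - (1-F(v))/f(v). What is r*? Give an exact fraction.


Step 1: For U[0,63], F(v) = v/63 and f(v) = 1/63
Step 2: phi(v) = v - (1 - v/63)/(1/63) = v - (63 - v) = 2v - 63
Step 3: Set phi(r*) = 0: 2r* - 63 = 0
Step 4: r* = 63/2 (the number of bidders n = 1 does not enter)

63/2


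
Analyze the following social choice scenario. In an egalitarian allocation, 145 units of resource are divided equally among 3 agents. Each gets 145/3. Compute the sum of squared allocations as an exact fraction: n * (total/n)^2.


Step 1: Each agent's share = 145/3
Step 2: Square of each share = (145/3)^2 = 21025/9
Step 3: Sum of squares = 3 * 21025/9 = 21025/3

21025/3


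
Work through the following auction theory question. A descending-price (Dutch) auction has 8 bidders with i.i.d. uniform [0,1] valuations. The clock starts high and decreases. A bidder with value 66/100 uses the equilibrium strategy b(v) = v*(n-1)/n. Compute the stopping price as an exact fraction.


Step 1: Dutch auctions are strategically equivalent to first-price auctions
Step 2: The equilibrium bid is b(v) = v*(n-1)/n
Step 3: b = 33/50 * 7/8
Step 4: b = 231/400

231/400


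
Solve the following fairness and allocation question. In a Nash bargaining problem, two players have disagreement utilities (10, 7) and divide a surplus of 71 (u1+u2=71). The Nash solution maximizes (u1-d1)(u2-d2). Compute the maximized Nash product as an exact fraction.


Step 1: The Nash solution splits surplus symmetrically above the disagreement point
Step 2: u1 = (total + d1 - d2)/2 = (71 + 10 - 7)/2 = 37
Step 3: u2 = (total - d1 + d2)/2 = (71 - 10 + 7)/2 = 34
Step 4: Nash product = (37 - 10) * (34 - 7)
Step 5: = 27 * 27 = 729

729


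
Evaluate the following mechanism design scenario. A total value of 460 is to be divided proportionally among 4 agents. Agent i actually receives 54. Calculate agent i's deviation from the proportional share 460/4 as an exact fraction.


Step 1: Proportional share = 460/4 = 115
Step 2: Agent's actual allocation = 54
Step 3: Excess = 54 - 115 = -61

-61


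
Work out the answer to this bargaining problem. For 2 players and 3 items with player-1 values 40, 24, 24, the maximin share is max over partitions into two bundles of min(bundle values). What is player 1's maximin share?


Step 1: Item values = 40, 24, 24
Step 2: Enumerate all 2-bundle partitions and take the smaller bundle:
  Partition 1: {40} vs {24,24} -> bundles 40, 48; min = 40
  Partition 2: {24} vs {40,24} -> bundles 24, 64; min = 24
  Partition 3: {24} vs {40,24} -> bundles 24, 64; min = 24
Step 3: MMS = max(40, 24, 24) = 40

40


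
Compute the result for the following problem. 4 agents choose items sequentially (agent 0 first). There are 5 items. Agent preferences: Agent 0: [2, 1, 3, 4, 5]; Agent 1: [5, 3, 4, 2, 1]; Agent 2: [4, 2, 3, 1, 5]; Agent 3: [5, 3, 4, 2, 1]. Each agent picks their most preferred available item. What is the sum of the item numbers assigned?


Step 1: Agent 0 picks item 2
Step 2: Agent 1 picks item 5
Step 3: Agent 2 picks item 4
Step 4: Agent 3 picks item 3
Step 5: Sum = 2 + 5 + 4 + 3 = 14

14


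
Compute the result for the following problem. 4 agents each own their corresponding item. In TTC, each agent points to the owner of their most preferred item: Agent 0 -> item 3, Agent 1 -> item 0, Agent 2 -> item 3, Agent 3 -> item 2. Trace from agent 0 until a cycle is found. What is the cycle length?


Step 1: Trace the pointer graph from agent 0: 0 -> 3 -> 2 -> 3
Step 2: A cycle is detected when we revisit agent 3
Step 3: The cycle is: 3 -> 2 -> 3
Step 4: Cycle length = 2

2


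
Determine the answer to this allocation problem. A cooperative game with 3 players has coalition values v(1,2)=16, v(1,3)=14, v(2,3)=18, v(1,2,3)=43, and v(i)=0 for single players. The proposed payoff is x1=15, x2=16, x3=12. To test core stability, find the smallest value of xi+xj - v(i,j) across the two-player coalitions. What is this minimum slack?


Step 1: Slack for coalition (1,2): x1+x2 - v12 = 31 - 16 = 15
Step 2: Slack for coalition (1,3): x1+x3 - v13 = 27 - 14 = 13
Step 3: Slack for coalition (2,3): x2+x3 - v23 = 28 - 18 = 10
Step 4: Minimum slack = min(15, 13, 10) = 10, attained by (2,3); no pair can gain by deviating, so the allocation is in the core

10


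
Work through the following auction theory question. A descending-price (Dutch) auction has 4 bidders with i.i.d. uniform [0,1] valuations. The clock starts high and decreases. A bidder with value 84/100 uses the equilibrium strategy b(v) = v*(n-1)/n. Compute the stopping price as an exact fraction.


Step 1: Dutch auctions are strategically equivalent to first-price auctions
Step 2: The equilibrium bid is b(v) = v*(n-1)/n
Step 3: b = 21/25 * 3/4
Step 4: b = 63/100

63/100


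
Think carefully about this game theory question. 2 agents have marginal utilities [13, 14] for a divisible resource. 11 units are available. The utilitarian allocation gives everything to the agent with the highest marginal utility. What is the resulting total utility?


Step 1: The marginal utilities are [13, 14]
Step 2: The highest marginal utility is 14
Step 3: All 11 units go to that agent
Step 4: Total utility = 14 * 11 = 154

154


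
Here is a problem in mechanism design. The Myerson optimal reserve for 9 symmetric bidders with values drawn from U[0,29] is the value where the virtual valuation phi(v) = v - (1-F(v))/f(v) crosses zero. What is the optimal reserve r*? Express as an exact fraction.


Step 1: For U[0,29], F(v) = v/29 and f(v) = 1/29
Step 2: phi(v) = v - (1 - v/29)/(1/29) = v - (29 - v) = 2v - 29
Step 3: Set phi(r*) = 0: 2r* - 29 = 0
Step 4: r* = 29/2 (the number of bidders n = 9 does not enter)

29/2


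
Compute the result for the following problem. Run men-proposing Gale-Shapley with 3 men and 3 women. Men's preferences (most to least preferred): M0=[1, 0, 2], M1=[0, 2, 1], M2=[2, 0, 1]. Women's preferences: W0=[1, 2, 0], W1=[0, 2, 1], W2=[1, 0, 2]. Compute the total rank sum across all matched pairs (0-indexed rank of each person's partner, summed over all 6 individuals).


Step 1: Run Gale-Shapley (men propose, women hold best offer):
  M0 proposes to W1; she accepts
  M1 proposes to W0; she accepts
  M2 proposes to W2; she accepts
Step 2: Final matching: W0-M1, W1-M0, W2-M2
Step 3: 0-indexed ranks (man's rank of his match, then woman's): 0 + 0 + 0 + 0 + 0 + 2
Step 4: Total rank sum = 2

2


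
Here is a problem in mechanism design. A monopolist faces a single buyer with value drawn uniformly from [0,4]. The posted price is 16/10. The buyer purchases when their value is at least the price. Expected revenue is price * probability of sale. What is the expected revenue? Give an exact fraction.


Step 1: Posted price r = 8/5, value support [0,4]
Step 2: P(v >= r) = (4 - 8/5)/4 = 3/5
Step 3: Expected revenue = r * P(v >= r) = 8/5 * 3/5
Step 4: Revenue = 24/25

24/25


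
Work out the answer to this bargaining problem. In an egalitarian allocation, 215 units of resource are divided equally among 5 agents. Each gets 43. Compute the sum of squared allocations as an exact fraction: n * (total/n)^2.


Step 1: Each agent's share = 215/5 = 43
Step 2: Square of each share = (43)^2 = 1849
Step 3: Sum of squares = 5 * 1849 = 9245

9245


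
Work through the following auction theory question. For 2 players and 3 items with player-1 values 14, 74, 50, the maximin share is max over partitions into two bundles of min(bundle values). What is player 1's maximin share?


Step 1: Item values = 14, 74, 50
Step 2: Enumerate all 2-bundle partitions and take the smaller bundle:
  Partition 1: {14} vs {74,50} -> bundles 14, 124; min = 14
  Partition 2: {74} vs {14,50} -> bundles 74, 64; min = 64
  Partition 3: {50} vs {14,74} -> bundles 50, 88; min = 50
Step 3: MMS = max(14, 64, 50) = 64

64


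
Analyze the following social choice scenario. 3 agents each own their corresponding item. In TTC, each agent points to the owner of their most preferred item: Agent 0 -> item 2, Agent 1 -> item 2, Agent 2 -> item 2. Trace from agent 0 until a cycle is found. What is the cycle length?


Step 1: Trace the pointer graph from agent 0: 0 -> 2 -> 2
Step 2: A cycle is detected when we revisit agent 2
Step 3: The cycle is: 2 -> 2
Step 4: Cycle length = 1

1


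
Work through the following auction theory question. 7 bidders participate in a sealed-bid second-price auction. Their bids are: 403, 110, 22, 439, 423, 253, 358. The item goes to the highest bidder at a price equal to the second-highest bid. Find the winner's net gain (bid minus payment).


Step 1: Sort bids in descending order: 439, 423, 403, 358, 253, 110, 22
Step 2: The winning bid is the highest: 439
Step 3: The payment equals the second-highest bid: 423
Step 4: Surplus = winner's bid - payment = 439 - 423 = 16

16


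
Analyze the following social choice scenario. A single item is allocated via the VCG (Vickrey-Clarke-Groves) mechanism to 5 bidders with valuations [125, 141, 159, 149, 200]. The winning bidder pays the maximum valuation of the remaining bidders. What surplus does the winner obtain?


Step 1: The winner is the agent with the highest value: agent 4 with value 200
Step 2: Values of other agents: [125, 141, 159, 149]
Step 3: VCG payment = max of others' values = 159
Step 4: Surplus = 200 - 159 = 41

41


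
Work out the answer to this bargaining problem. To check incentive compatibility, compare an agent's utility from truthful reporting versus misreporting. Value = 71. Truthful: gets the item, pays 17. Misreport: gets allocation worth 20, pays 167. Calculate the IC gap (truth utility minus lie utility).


Step 1: U(truth) = value - payment = 71 - 17 = 54
Step 2: U(lie) = allocation - payment = 20 - 167 = -147
Step 3: IC gap = 54 - (-147) = 201

201


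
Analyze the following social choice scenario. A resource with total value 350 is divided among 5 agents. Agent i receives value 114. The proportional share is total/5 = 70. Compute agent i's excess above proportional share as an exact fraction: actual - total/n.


Step 1: Proportional share = 350/5 = 70
Step 2: Agent's actual allocation = 114
Step 3: Excess = 114 - 70 = 44

44


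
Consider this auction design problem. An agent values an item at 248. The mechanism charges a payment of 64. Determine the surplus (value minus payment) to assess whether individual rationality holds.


Step 1: Surplus = value - payment = 248 - 64 = 184
Step 2: IR is satisfied (surplus >= 0)

184


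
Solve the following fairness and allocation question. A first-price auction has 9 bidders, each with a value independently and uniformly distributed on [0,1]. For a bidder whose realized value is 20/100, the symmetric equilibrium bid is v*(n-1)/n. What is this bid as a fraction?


Step 1: The symmetric BNE bidding function is b(v) = v * (n-1) / n
Step 2: Substitute v = 1/5 and n = 9
Step 3: b = 1/5 * 8/9
Step 4: b = 8/45

8/45


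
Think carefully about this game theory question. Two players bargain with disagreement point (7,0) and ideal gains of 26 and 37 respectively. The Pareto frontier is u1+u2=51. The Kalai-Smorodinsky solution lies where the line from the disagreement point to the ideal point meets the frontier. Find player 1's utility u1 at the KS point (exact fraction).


Step 1: At the KS point, (u1-d1)/r1 = (u2-d2)/r2 = t and u1+u2 = 51
Step 2: u1 = d1 + r1*t and u2 = d2 + r2*t, so (d1 + r1*t) + (d2 + r2*t) = 51
Step 3: t = (51 - 7 - 0)/(26 + 37) = 44/63
Step 4: u1 = d1 + r1*t = 7 + 26 * 44/63 = 1585/63
Step 5: (Check: u2 = d2 + r2*t = 1628/63; u1+u2 = 1585/63 + 1628/63 = 51, on the frontier.)

1585/63


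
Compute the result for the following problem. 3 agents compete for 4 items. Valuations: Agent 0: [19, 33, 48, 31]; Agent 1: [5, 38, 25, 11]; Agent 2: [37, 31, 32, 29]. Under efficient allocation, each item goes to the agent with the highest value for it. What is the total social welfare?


Step 1: For each item, find the maximum value among all agents.
Step 2: Item 0 -> Agent 2 (value 37)
Step 3: Item 1 -> Agent 1 (value 38)
Step 4: Item 2 -> Agent 0 (value 48)
Step 5: Item 3 -> Agent 0 (value 31)
Step 6: Total welfare = 37 + 38 + 48 + 31 = 154

154


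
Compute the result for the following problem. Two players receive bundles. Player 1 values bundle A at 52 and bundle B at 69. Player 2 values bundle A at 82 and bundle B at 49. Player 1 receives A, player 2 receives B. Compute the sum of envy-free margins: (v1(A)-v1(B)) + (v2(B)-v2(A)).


Step 1: Player 1's margin = v1(A) - v1(B) = 52 - 69 = -17
Step 2: Player 2's margin = v2(B) - v2(A) = 49 - 82 = -33
Step 3: Total margin = -17 + -33 = -50

-50


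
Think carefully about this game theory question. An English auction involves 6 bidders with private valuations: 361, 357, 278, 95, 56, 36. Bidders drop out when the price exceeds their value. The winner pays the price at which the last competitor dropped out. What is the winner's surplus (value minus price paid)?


Step 1: Identify the highest value: 361
Step 2: Identify the second-highest value: 357
Step 3: The final price = second-highest value = 357
Step 4: Surplus = 361 - 357 = 4

4


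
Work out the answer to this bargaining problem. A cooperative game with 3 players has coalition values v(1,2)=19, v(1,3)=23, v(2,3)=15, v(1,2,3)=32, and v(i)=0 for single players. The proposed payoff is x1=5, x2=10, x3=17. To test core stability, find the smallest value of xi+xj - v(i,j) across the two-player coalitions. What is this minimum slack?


Step 1: Slack for coalition (1,2): x1+x2 - v12 = 15 - 19 = -4
Step 2: Slack for coalition (1,3): x1+x3 - v13 = 22 - 23 = -1
Step 3: Slack for coalition (2,3): x2+x3 - v23 = 27 - 15 = 12
Step 4: Minimum slack = min(-4, -1, 12) = -4, attained by (1,2); coalition (1,2) can block (slack < 0), so the allocation is not in the core

-4


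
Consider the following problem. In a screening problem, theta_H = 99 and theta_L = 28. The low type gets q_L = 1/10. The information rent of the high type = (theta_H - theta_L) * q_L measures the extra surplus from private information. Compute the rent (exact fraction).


Step 1: theta_H - theta_L = 99 - 28 = 71
Step 2: Information rent = (theta_H - theta_L) * q_L
Step 3: = 71 * 1/10
Step 4: = 71/10

71/10


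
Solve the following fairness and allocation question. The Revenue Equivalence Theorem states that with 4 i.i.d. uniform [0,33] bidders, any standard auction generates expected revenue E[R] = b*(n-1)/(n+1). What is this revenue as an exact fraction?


Step 1: By Revenue Equivalence, expected revenue = b*(n-1)/(n+1)
Step 2: Substituting n = 4, b = 33
Step 3: Revenue = 33*(4-1)/(4+1) = 33*3/5
Step 4: Revenue = 99/5

99/5


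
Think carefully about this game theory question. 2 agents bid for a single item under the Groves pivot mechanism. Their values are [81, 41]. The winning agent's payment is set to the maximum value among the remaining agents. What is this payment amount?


Step 1: The efficient winner is agent 0 with value 81
Step 2: Other agents' values: [41]
Step 3: Pivot payment = max(others) = 41
Step 4: The winner pays 41

41


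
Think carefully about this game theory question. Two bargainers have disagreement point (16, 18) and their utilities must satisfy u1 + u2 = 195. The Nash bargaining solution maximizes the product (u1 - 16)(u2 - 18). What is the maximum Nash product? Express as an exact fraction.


Step 1: The Nash solution splits surplus symmetrically above the disagreement point
Step 2: u1 = (total + d1 - d2)/2 = (195 + 16 - 18)/2 = 193/2
Step 3: u2 = (total - d1 + d2)/2 = (195 - 16 + 18)/2 = 197/2
Step 4: Nash product = (193/2 - 16) * (197/2 - 18)
Step 5: = 161/2 * 161/2 = 25921/4

25921/4


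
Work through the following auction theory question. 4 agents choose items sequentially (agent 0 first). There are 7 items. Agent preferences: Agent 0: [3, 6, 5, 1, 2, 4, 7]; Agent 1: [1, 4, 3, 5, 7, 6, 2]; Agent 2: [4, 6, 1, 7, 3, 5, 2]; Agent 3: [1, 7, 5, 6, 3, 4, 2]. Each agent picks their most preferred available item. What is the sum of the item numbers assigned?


Step 1: Agent 0 picks item 3
Step 2: Agent 1 picks item 1
Step 3: Agent 2 picks item 4
Step 4: Agent 3 picks item 7
Step 5: Sum = 3 + 1 + 4 + 7 = 15

15


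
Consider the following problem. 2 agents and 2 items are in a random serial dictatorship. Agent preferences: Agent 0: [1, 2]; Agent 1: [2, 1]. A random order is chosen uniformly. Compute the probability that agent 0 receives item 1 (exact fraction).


Step 1: Agent 0 wants item 1
Step 2: There are 2 possible orderings of agents
Step 3: In 2 orderings, agent 0 gets item 1
Step 4: Probability = 2/2 = 1

1


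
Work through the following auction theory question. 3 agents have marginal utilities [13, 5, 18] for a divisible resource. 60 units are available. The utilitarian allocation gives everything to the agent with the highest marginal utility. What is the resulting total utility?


Step 1: The marginal utilities are [13, 5, 18]
Step 2: The highest marginal utility is 18
Step 3: All 60 units go to that agent
Step 4: Total utility = 18 * 60 = 1080

1080


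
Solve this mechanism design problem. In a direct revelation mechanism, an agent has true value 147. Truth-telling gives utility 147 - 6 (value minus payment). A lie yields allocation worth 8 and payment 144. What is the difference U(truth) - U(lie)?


Step 1: U(truth) = value - payment = 147 - 6 = 141
Step 2: U(lie) = allocation - payment = 8 - 144 = -136
Step 3: IC gap = 141 - (-136) = 277

277


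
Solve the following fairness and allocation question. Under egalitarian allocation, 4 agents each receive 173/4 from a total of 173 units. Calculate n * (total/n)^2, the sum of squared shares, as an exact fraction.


Step 1: Each agent's share = 173/4
Step 2: Square of each share = (173/4)^2 = 29929/16
Step 3: Sum of squares = 4 * 29929/16 = 29929/4

29929/4


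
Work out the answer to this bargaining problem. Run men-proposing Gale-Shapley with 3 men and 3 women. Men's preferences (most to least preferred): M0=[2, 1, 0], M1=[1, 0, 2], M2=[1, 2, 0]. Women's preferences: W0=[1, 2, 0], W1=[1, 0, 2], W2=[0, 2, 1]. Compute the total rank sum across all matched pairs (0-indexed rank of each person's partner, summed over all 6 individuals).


Step 1: Run Gale-Shapley (men propose, women hold best offer):
  M0 proposes to W2; she accepts
  M1 proposes to W1; she accepts
  M2 proposes to W1; rejected
  M2 proposes to W2; rejected
  M2 proposes to W0; she accepts
Step 2: Final matching: W0-M2, W1-M1, W2-M0
Step 3: 0-indexed ranks (man's rank of his match, then woman's): 2 + 1 + 0 + 0 + 0 + 0
Step 4: Total rank sum = 3

3


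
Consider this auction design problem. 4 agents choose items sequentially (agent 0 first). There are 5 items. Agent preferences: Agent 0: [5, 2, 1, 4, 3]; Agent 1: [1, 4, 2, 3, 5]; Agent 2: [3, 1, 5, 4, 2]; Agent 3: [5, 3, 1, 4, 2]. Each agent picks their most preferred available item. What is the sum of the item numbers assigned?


Step 1: Agent 0 picks item 5
Step 2: Agent 1 picks item 1
Step 3: Agent 2 picks item 3
Step 4: Agent 3 picks item 4
Step 5: Sum = 5 + 1 + 3 + 4 = 13

13


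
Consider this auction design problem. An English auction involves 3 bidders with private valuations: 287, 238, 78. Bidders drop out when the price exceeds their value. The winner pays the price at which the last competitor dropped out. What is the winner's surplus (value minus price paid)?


Step 1: Identify the highest value: 287
Step 2: Identify the second-highest value: 238
Step 3: The final price = second-highest value = 238
Step 4: Surplus = 287 - 238 = 49

49


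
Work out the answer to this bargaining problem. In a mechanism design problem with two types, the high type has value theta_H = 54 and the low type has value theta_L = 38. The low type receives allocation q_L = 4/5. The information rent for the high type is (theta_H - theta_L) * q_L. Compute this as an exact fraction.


Step 1: theta_H - theta_L = 54 - 38 = 16
Step 2: Information rent = (theta_H - theta_L) * q_L
Step 3: = 16 * 4/5
Step 4: = 64/5

64/5


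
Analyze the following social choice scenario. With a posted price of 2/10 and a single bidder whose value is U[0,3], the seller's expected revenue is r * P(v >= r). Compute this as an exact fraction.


Step 1: Posted price r = 1/5, value support [0,3]
Step 2: P(v >= r) = (3 - 1/5)/3 = 14/15
Step 3: Expected revenue = r * P(v >= r) = 1/5 * 14/15
Step 4: Revenue = 14/75

14/75


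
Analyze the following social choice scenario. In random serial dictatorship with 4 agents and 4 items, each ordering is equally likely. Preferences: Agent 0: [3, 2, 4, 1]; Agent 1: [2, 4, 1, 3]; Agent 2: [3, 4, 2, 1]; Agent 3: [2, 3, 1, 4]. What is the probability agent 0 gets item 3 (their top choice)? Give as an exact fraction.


Step 1: Agent 0 wants item 3
Step 2: There are 24 possible orderings of agents
Step 3: In 11 orderings, agent 0 gets item 3
Step 4: Probability = 11/24

11/24


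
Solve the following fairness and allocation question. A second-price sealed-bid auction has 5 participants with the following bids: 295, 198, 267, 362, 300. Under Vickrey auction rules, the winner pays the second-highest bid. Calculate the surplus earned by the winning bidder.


Step 1: Sort bids in descending order: 362, 300, 295, 267, 198
Step 2: The winning bid is the highest: 362
Step 3: The payment equals the second-highest bid: 300
Step 4: Surplus = winner's bid - payment = 362 - 300 = 62

62


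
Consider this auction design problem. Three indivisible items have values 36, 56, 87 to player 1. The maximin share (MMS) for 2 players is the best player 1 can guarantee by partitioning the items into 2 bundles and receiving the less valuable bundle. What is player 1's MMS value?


Step 1: Item values = 36, 56, 87
Step 2: Enumerate all 2-bundle partitions and take the smaller bundle:
  Partition 1: {36} vs {56,87} -> bundles 36, 143; min = 36
  Partition 2: {56} vs {36,87} -> bundles 56, 123; min = 56
  Partition 3: {87} vs {36,56} -> bundles 87, 92; min = 87
Step 3: MMS = max(36, 56, 87) = 87

87


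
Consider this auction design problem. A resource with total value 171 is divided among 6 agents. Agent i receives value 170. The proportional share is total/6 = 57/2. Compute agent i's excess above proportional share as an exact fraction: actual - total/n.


Step 1: Proportional share = 171/6 = 57/2
Step 2: Agent's actual allocation = 170
Step 3: Excess = 170 - 57/2 = 283/2

283/2


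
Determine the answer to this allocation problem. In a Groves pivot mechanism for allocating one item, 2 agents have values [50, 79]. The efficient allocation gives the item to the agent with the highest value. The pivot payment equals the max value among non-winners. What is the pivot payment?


Step 1: The efficient winner is agent 1 with value 79
Step 2: Other agents' values: [50]
Step 3: Pivot payment = max(others) = 50
Step 4: The winner pays 50

50


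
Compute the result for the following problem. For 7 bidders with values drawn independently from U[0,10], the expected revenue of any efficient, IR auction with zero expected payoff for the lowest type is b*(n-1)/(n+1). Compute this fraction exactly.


Step 1: By Revenue Equivalence, expected revenue = b*(n-1)/(n+1)
Step 2: Substituting n = 7, b = 10
Step 3: Revenue = 10*(7-1)/(7+1) = 10*6/8
Step 4: Revenue = 60/8 = 15/2

15/2
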